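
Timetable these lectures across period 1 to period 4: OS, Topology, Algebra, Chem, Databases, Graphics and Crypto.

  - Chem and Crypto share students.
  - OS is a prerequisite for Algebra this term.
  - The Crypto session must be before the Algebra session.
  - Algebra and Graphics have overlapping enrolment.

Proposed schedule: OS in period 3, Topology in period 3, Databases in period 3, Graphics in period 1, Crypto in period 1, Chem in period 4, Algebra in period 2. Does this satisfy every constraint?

No. OS is a prerequisite for Algebra this term is not satisfied.

OS is a prerequisite for Algebra this term — violated.
Algebra and Graphics have overlapping enrolment — holds.
Chem and Crypto share students — holds.
The Crypto session must be before the Algebra session — holds.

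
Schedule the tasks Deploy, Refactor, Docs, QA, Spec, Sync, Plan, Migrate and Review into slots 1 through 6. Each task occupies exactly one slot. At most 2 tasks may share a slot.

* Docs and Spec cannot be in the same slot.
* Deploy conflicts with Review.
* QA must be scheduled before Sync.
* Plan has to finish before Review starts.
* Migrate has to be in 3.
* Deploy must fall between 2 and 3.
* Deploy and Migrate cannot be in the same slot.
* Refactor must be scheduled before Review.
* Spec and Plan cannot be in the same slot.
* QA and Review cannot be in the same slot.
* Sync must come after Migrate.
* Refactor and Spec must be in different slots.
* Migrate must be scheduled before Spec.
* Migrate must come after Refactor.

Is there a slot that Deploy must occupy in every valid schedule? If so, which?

2

Deploy's window is 2–3.
Migrate is fixed at 3, and Deploy can't share a slot with Migrate.
So Deploy must be 2.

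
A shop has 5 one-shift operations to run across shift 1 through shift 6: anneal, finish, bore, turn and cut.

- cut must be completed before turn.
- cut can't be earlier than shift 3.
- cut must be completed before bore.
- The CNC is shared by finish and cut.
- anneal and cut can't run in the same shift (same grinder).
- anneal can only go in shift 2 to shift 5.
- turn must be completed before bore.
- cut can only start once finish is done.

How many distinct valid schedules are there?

27

Splitting on anneal: it can be shift 2 (9), shift 3 (3), shift 4 (6), shift 5 (9). Listing each branch's schedules as (finish, bore, turn, cut) by shift number:
anneal=shift 2: (1,5,4,3) (1,6,4,3) (1,6,5,3) (1,6,5,4) (2,5,4,3) (2,6,4,3) (2,6,5,3) (2,6,5,4) (3,6,5,4) — 9.
anneal=shift 3: (1,6,5,4) (2,6,5,4) (3,6,5,4) — 3.
anneal=shift 4: (1,5,4,3) (1,6,4,3) (1,6,5,3) (2,5,4,3) (2,6,4,3) (2,6,5,3) — 6.
anneal=shift 5: (1,5,4,3) (1,6,4,3) (1,6,5,3) (1,6,5,4) (2,5,4,3) (2,6,4,3) (2,6,5,3) (2,6,5,4) (3,6,5,4) — 9.
Summing: 9 + 3 + 6 + 9 = 27.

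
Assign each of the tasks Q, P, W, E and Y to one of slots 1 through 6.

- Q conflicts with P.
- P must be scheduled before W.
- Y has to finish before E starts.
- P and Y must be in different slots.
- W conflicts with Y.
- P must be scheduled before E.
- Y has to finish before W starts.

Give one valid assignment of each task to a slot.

E=3, Q=2, Y=2, W=3, P=1

Checking: P(1) before W(3); P(1) before E(3); Y(2) before E(3); Y(2) before W(3); Q(2) != P(1); W(3) != Y(2); P(1) != Y(2).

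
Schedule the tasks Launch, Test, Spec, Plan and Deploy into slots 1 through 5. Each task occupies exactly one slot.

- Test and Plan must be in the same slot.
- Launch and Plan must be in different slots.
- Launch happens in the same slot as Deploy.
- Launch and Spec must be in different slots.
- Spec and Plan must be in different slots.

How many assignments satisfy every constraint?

Splitting on Launch: it can be 1 (12), 2 (12), 3 (12), 4 (12), 5 (12). Listing each branch's schedules as (Test, Spec, Plan, Deploy):
Launch=1: (2,3,2,1) (2,4,2,1) (2,5,2,1) (3,2,3,1) (3,4,3,1) (3,5,3,1) (4,2,4,1) (4,3,4,1) (4,5,4,1) (5,2,5,1) (5,3,5,1) (5,4,5,1) — 12.
Launch=2: (1,3,1,2) (1,4,1,2) (1,5,1,2) (3,1,3,2) (3,4,3,2) (3,5,3,2) (4,1,4,2) (4,3,4,2) (4,5,4,2) (5,1,5,2) (5,3,5,2) (5,4,5,2) — 12.
Launch=3: (1,2,1,3) (1,4,1,3) (1,5,1,3) (2,1,2,3) (2,4,2,3) (2,5,2,3) (4,1,4,3) (4,2,4,3) (4,5,4,3) (5,1,5,3) (5,2,5,3) (5,4,5,3) — 12.
Launch=4: (1,2,1,4) (1,3,1,4) (1,5,1,4) (2,1,2,4) (2,3,2,4) (2,5,2,4) (3,1,3,4) (3,2,3,4) (3,5,3,4) (5,1,5,4) (5,2,5,4) (5,3,5,4) — 12.
Launch=5: (1,2,1,5) (1,3,1,5) (1,4,1,5) (2,1,2,5) (2,3,2,5) (2,4,2,5) (3,1,3,5) (3,2,3,5) (3,4,3,5) (4,1,4,5) (4,2,4,5) (4,3,4,5) — 12.
Summing: 12 + 12 + 12 + 12 + 12 = 60.

60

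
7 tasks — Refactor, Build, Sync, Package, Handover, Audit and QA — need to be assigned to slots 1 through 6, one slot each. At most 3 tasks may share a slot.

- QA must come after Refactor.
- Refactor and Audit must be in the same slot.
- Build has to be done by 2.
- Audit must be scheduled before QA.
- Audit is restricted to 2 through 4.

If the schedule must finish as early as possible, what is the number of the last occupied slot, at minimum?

The precedence chain requires at least 2 distinct slots.
With at most 3 per slot and 7 tasks, at least 3 slots are needed.
Propagating the time windows through the other constraints, QA can't land before 3, so the schedule must run through at least slot 3.
3 works (last occupied slot: 3): for example Handover -> 2, Package -> 1, Sync -> 1, Build -> 1, Audit -> 2, Refactor -> 2, QA -> 3.

slot 3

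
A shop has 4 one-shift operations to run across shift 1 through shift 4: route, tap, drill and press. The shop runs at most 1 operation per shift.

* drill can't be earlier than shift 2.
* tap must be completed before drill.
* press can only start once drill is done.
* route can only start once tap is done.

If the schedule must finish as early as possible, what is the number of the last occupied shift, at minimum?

4

The precedence chain requires at least 3 distinct shifts.
With at most 1 per shift and 4 operations, at least 4 shifts are needed.
4 works (last occupied shift: shift 4): for example drill -> shift 2, tap -> shift 1, route -> shift 3, press -> shift 4.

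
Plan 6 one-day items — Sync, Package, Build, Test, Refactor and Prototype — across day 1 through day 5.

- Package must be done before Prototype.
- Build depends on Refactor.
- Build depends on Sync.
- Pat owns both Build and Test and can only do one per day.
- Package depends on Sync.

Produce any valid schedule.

Package -> day 2; Sync -> day 1; Test -> day 1; Refactor -> day 1; Prototype -> day 3; Build -> day 2

Checking: Sync(day 1) before Package(day 2); Package(day 2) before Prototype(day 3); Refactor(day 1) before Build(day 2); Sync(day 1) before Build(day 2); Build(day 2) != Test(day 1).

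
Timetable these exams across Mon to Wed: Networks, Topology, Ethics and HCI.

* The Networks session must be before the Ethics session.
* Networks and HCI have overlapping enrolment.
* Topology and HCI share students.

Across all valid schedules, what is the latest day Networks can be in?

Tue

Downstream work caps Networks at Tue.
Networks at Tue is achievable: Topology -> Mon; Networks -> Tue; HCI -> Wed; Ethics -> Wed.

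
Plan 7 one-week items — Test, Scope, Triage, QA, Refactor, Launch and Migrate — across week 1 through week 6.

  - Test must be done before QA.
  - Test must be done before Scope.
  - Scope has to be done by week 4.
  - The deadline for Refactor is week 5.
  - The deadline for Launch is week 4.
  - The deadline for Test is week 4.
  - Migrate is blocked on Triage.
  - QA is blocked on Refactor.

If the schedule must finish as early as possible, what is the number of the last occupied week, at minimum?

The precedence chain requires at least 2 distinct weeks.
2 works (last occupied week: week 2): for example Test in week 1; Migrate in week 2; Launch in week 1; Refactor in week 1; Triage in week 1; QA in week 2; Scope in week 2.

2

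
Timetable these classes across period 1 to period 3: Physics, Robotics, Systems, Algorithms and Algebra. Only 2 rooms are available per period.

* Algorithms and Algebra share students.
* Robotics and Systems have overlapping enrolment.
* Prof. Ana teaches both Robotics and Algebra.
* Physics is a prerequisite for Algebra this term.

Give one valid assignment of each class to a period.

Physics=period 1; Systems=period 2; Algorithms=period 3; Algebra=period 2; Robotics=period 1

Checking: Physics(period 1) before Algebra(period 2); Robotics(period 1) != Algebra(period 2); Algorithms(period 3) != Algebra(period 2); Robotics(period 1) != Systems(period 2); max 2 per period (cap 2).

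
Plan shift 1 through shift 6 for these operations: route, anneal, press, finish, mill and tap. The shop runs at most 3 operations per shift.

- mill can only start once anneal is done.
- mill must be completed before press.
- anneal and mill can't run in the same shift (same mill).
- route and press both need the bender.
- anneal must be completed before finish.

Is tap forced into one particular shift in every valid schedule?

tap can be shift 1 (e.g. finish=shift 2; route=shift 1; tap=shift 1; mill=shift 2; anneal=shift 1; press=shift 3) or shift 2 (e.g. press=shift 3, anneal=shift 1, finish=shift 2, route=shift 1, mill=shift 2, tap=shift 2).

No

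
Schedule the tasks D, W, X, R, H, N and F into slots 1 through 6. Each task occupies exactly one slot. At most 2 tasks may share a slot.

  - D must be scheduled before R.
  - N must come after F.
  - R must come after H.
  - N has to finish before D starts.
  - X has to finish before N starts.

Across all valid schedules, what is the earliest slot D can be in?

Precedence pushes D to at least 3; downstream work caps D at 5.
D at 3 is achievable: H -> 2, R -> 4, N -> 2, X -> 1, F -> 1, W -> 3, D -> 3.

3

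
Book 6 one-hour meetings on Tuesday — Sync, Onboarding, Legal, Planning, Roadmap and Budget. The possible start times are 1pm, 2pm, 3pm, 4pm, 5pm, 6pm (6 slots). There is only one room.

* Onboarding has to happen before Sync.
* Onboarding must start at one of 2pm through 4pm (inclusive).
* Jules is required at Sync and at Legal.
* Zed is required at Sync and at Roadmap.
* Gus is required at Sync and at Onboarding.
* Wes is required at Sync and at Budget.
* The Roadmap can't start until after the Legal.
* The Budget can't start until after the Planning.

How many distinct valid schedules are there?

54

Splitting on Sync: it can be 3pm (6), 4pm (12), 5pm (18), 6pm (18). Listing each branch's schedules as (Onboarding, Legal, Planning, Roadmap, Budget):
Sync=3pm: (2pm,1pm,4pm,5pm,6pm) (2pm,1pm,4pm,6pm,5pm) (2pm,1pm,5pm,4pm,6pm) (2pm,4pm,1pm,5pm,6pm) (2pm,4pm,1pm,6pm,5pm) (2pm,5pm,1pm,6pm,4pm) — 6.
Sync=4pm: (2pm,1pm,3pm,5pm,6pm) (2pm,1pm,3pm,6pm,5pm) (2pm,1pm,5pm,3pm,6pm) (2pm,3pm,1pm,5pm,6pm) (2pm,3pm,1pm,6pm,5pm) (2pm,5pm,1pm,6pm,3pm) (3pm,1pm,2pm,5pm,6pm) (3pm,1pm,2pm,6pm,5pm) (3pm,1pm,5pm,2pm,6pm) (3pm,2pm,1pm,5pm,6pm) (3pm,2pm,1pm,6pm,5pm) (3pm,5pm,1pm,6pm,2pm) — 12.
Sync=5pm: (2pm,1pm,3pm,4pm,6pm) (2pm,1pm,3pm,6pm,4pm) (2pm,1pm,4pm,3pm,6pm) (2pm,3pm,1pm,4pm,6pm) (2pm,3pm,1pm,6pm,4pm) (2pm,4pm,1pm,6pm,3pm) (3pm,1pm,2pm,4pm,6pm) (3pm,1pm,2pm,6pm,4pm) (3pm,1pm,4pm,2pm,6pm) (3pm,2pm,1pm,4pm,6pm) (3pm,2pm,1pm,6pm,4pm) (3pm,4pm,1pm,6pm,2pm) (4pm,1pm,2pm,3pm,6pm) (4pm,1pm,2pm,6pm,3pm) (4pm,1pm,3pm,2pm,6pm) (4pm,2pm,1pm,3pm,6pm) (4pm,2pm,1pm,6pm,3pm) (4pm,3pm,1pm,6pm,2pm) — 18.
Sync=6pm: (2pm,1pm,3pm,4pm,5pm) (2pm,1pm,3pm,5pm,4pm) (2pm,1pm,4pm,3pm,5pm) (2pm,3pm,1pm,4pm,5pm) (2pm,3pm,1pm,5pm,4pm) (2pm,4pm,1pm,5pm,3pm) (3pm,1pm,2pm,4pm,5pm) (3pm,1pm,2pm,5pm,4pm) (3pm,1pm,4pm,2pm,5pm) (3pm,2pm,1pm,4pm,5pm) (3pm,2pm,1pm,5pm,4pm) (3pm,4pm,1pm,5pm,2pm) (4pm,1pm,2pm,3pm,5pm) (4pm,1pm,2pm,5pm,3pm) (4pm,1pm,3pm,2pm,5pm) (4pm,2pm,1pm,3pm,5pm) (4pm,2pm,1pm,5pm,3pm) (4pm,3pm,1pm,5pm,2pm) — 18.
Summing: 6 + 12 + 18 + 18 = 54.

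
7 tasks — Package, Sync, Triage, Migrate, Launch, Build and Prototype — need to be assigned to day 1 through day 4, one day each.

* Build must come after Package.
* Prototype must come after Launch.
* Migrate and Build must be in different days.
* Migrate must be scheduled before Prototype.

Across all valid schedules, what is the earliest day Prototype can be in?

day 2

Precedence pushes Prototype to at least day 2.
Prototype at day 2 is achievable: Launch in day 1, Triage in day 1, Package in day 1, Build in day 2, Sync in day 1, Prototype in day 2, Migrate in day 1.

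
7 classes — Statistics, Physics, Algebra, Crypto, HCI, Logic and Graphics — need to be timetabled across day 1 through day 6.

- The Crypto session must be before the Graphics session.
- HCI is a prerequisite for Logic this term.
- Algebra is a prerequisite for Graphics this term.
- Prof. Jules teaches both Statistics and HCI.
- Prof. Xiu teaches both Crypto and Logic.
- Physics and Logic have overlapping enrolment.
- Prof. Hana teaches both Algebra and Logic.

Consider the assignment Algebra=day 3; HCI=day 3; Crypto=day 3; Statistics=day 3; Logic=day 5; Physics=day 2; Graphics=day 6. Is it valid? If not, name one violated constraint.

No — it violates: Prof. Jules teaches both Statistics and HCI

Prof. Jules teaches both Statistics and HCI — violated.
HCI is a prerequisite for Logic this term — holds.
Prof. Hana teaches both Algebra and Logic — holds.
Physics and Logic have overlapping enrolment — holds.
The Crypto session must be before the Graphics session — holds.
Prof. Xiu teaches both Crypto and Logic — holds.
Algebra is a prerequisite for Graphics this term — holds.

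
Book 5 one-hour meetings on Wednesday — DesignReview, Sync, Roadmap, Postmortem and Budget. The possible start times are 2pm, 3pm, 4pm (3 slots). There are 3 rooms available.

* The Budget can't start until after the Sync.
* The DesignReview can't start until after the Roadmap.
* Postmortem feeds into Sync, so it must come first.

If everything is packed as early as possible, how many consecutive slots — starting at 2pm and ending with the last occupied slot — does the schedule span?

The precedence chain requires at least 3 distinct slots.
With at most 3 per slot and 5 meetings, at least 2 slots are needed.
3 works (last occupied slot: 4pm): for example Sync in 3pm, Budget in 4pm, DesignReview in 3pm, Postmortem in 2pm, Roadmap in 2pm.

3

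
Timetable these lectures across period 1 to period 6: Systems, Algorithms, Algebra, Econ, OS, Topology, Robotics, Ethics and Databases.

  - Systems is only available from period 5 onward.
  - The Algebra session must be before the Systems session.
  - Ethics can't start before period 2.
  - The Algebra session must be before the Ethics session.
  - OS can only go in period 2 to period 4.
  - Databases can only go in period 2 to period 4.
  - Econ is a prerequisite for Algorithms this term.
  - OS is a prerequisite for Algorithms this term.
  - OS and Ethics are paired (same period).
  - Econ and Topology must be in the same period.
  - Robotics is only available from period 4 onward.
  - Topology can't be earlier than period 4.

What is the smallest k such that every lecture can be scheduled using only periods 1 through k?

5

The precedence chain requires at least 3 distinct periods.
Systems can't be placed before period 5, so the schedule must run through at least period 5.
5 works (last occupied period: period 5): for example Econ=period 4; Algebra=period 1; Robotics=period 4; OS=period 2; Databases=period 2; Topology=period 4; Systems=period 5; Algorithms=period 5; Ethics=period 2.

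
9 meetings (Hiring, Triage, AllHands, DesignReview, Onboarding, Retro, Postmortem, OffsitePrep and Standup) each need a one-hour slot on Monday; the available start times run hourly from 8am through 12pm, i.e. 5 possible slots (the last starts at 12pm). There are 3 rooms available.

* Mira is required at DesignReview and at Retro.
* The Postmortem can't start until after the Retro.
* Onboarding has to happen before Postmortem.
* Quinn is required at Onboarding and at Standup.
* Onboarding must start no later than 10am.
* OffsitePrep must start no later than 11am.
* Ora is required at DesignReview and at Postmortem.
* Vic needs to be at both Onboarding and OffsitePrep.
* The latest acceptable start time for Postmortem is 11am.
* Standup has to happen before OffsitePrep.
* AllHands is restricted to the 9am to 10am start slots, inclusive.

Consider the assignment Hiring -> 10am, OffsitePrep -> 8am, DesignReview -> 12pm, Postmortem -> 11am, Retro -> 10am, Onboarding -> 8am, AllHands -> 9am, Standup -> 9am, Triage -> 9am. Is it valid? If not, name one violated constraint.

Invalid. Vic needs to be at both Onboarding and OffsitePrep.

There are 3 rooms available — holds.
Quinn is required at Onboarding and at Standup — holds.
Onboarding has to happen before Postmortem — holds.
AllHands is restricted to the 9am to 10am start slots, inclusive — holds.
The Postmortem can't start until after the Retro — holds.
OffsitePrep must start no later than 11am — holds.
Mira is required at DesignReview and at Retro — holds.
Onboarding must start no later than 10am — holds.
Standup has to happen before OffsitePrep — violated.
The latest acceptable start time for Postmortem is 11am — holds.
Ora is required at DesignReview and at Postmortem — holds.
Vic needs to be at both Onboarding and OffsitePrep — violated.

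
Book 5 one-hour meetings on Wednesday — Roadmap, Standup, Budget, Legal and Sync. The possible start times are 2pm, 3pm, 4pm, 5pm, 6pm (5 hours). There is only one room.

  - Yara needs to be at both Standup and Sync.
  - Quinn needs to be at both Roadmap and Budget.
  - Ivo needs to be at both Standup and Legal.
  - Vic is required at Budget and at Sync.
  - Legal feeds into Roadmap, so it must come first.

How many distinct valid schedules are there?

60

Splitting on Roadmap: it can be 3pm (6), 4pm (12), 5pm (18), 6pm (24). Listing each branch's schedules as (Standup, Budget, Legal, Sync):
Roadmap=3pm: (4pm,5pm,2pm,6pm) (4pm,6pm,2pm,5pm) (5pm,4pm,2pm,6pm) (5pm,6pm,2pm,4pm) (6pm,4pm,2pm,5pm) (6pm,5pm,2pm,4pm) — 6.
Roadmap=4pm: (2pm,5pm,3pm,6pm) (2pm,6pm,3pm,5pm) (3pm,5pm,2pm,6pm) (3pm,6pm,2pm,5pm) (5pm,2pm,3pm,6pm) (5pm,3pm,2pm,6pm) (5pm,6pm,2pm,3pm) (5pm,6pm,3pm,2pm) (6pm,2pm,3pm,5pm) (6pm,3pm,2pm,5pm) (6pm,5pm,2pm,3pm) (6pm,5pm,3pm,2pm) — 12.
Roadmap=5pm: (2pm,3pm,4pm,6pm) (2pm,4pm,3pm,6pm) (2pm,6pm,3pm,4pm) (2pm,6pm,4pm,3pm) (3pm,2pm,4pm,6pm) (3pm,4pm,2pm,6pm) (3pm,6pm,2pm,4pm) (3pm,6pm,4pm,2pm) (4pm,2pm,3pm,6pm) (4pm,3pm,2pm,6pm) (4pm,6pm,2pm,3pm) (4pm,6pm,3pm,2pm) (6pm,2pm,3pm,4pm) (6pm,2pm,4pm,3pm) (6pm,3pm,2pm,4pm) (6pm,3pm,4pm,2pm) (6pm,4pm,2pm,3pm) (6pm,4pm,3pm,2pm) — 18.
Roadmap=6pm: (2pm,3pm,4pm,5pm) (2pm,3pm,5pm,4pm) (2pm,4pm,3pm,5pm) (2pm,4pm,5pm,3pm) (2pm,5pm,3pm,4pm) (2pm,5pm,4pm,3pm) (3pm,2pm,4pm,5pm) (3pm,2pm,5pm,4pm) (3pm,4pm,2pm,5pm) (3pm,4pm,5pm,2pm) (3pm,5pm,2pm,4pm) (3pm,5pm,4pm,2pm) (4pm,2pm,3pm,5pm) (4pm,2pm,5pm,3pm) (4pm,3pm,2pm,5pm) (4pm,3pm,5pm,2pm) (4pm,5pm,2pm,3pm) (4pm,5pm,3pm,2pm) (5pm,2pm,3pm,4pm) (5pm,2pm,4pm,3pm) (5pm,3pm,2pm,4pm) (5pm,3pm,4pm,2pm) (5pm,4pm,2pm,3pm) (5pm,4pm,3pm,2pm) — 24.
Summing: 6 + 12 + 18 + 24 = 60.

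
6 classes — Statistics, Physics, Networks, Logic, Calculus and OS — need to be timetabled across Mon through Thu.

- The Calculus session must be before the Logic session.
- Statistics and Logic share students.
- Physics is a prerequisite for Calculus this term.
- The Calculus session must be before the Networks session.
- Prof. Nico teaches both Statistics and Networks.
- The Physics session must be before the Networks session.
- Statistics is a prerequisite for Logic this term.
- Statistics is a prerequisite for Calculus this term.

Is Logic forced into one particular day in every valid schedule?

No

Logic can be Wed (e.g. OS -> Mon; Physics -> Mon; Networks -> Wed; Calculus -> Tue; Statistics -> Mon; Logic -> Wed) or Thu (e.g. Statistics=Mon, Networks=Wed, OS=Mon, Logic=Thu, Calculus=Tue, Physics=Mon).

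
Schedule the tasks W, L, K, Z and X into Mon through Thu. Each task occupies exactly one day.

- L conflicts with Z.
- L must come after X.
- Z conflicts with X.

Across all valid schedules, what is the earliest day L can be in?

Precedence pushes L to at least Tue.
L at Tue is achievable: W=Mon, L=Tue, K=Mon, X=Mon, Z=Wed.

Tue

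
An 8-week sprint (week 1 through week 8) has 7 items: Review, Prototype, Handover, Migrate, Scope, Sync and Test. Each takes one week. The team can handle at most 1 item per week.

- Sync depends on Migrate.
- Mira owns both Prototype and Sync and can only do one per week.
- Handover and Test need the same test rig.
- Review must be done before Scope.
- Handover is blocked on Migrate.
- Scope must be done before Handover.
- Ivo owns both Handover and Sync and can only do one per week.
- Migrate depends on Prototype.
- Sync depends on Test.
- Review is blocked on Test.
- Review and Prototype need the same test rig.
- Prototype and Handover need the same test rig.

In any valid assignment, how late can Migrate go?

week 6

Precedence pushes Migrate to at least week 2; downstream work caps Migrate at week 7.
Migrate at week 6 is achievable: Handover=week 7, Sync=week 8, Prototype=week 4, Scope=week 3, Test=week 1, Review=week 2, Migrate=week 6.
Nothing later works — the conflict and capacity constraints rule out every week after week 6.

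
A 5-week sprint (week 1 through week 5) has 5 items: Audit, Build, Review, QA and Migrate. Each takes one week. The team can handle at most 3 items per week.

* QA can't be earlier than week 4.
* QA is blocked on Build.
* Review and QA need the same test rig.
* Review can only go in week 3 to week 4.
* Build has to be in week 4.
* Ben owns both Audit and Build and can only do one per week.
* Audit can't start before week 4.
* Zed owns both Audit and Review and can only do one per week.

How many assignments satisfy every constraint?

10

Splitting on Review: it can be week 3 (5), week 4 (5). Listing each branch's schedules as (Audit, Build, QA, Migrate) by week number:
Review=week 3: (5,4,5,1) (5,4,5,2) (5,4,5,3) (5,4,5,4) (5,4,5,5) — 5.
Review=week 4: (5,4,5,1) (5,4,5,2) (5,4,5,3) (5,4,5,4) (5,4,5,5) — 5.
Summing: 5 + 5 = 10.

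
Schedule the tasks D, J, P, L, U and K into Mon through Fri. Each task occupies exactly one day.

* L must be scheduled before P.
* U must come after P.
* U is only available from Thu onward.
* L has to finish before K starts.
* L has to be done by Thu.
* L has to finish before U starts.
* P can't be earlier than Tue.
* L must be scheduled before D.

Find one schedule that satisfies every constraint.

L -> Mon; J -> Mon; D -> Tue; P -> Tue; K -> Tue; U -> Thu

Checking: L(Mon) before U(Thu); L(Mon) before K(Tue); L(Mon) before P(Tue); P(Tue) before U(Thu); L(Mon) before D(Tue); U=Thu in [Thu,Fri]; L=Mon in [Mon,Thu]; P=Tue in [Tue,Fri].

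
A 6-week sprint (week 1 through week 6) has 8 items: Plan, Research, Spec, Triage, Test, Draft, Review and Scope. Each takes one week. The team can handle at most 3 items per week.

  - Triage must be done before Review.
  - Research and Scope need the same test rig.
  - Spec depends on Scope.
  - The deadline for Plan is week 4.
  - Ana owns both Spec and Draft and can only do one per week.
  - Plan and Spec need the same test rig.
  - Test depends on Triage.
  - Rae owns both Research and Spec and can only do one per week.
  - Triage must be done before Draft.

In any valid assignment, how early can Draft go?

Precedence pushes Draft to at least week 2.
Draft at week 2 is achievable: Test in week 2, Spec in week 3, Plan in week 1, Research in week 4, Scope in week 1, Draft in week 2, Triage in week 1, Review in week 2.

week 2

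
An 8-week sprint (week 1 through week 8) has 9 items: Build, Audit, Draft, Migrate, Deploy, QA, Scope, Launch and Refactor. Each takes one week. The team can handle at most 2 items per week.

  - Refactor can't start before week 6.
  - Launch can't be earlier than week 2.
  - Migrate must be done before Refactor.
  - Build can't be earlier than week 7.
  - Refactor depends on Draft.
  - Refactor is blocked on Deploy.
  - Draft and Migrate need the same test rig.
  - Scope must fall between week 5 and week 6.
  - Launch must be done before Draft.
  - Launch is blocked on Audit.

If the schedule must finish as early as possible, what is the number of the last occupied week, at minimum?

The precedence chain requires at least 4 distinct weeks.
With at most 2 per week and 9 work items, at least 5 weeks are needed.
Build can't be placed before week 7, so the schedule must run through at least week 7.
7 works (last occupied week: week 7): for example Audit in week 1; QA in week 3; Deploy in week 2; Build in week 7; Draft in week 3; Scope in week 5; Launch in week 2; Refactor in week 6; Migrate in week 1.

7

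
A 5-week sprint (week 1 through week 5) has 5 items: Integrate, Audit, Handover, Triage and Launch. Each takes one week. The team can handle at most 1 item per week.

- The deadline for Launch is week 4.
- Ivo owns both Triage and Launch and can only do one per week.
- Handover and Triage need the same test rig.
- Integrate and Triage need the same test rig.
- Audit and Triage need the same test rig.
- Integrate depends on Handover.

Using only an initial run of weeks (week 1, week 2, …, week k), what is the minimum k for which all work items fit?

5 weeks

The precedence chain requires at least 2 distinct weeks.
With at most 1 per week and 5 work items, at least 5 weeks are needed.
5 works (last occupied week: week 5): for example Triage -> week 5; Launch -> week 1; Integrate -> week 3; Audit -> week 4; Handover -> week 2.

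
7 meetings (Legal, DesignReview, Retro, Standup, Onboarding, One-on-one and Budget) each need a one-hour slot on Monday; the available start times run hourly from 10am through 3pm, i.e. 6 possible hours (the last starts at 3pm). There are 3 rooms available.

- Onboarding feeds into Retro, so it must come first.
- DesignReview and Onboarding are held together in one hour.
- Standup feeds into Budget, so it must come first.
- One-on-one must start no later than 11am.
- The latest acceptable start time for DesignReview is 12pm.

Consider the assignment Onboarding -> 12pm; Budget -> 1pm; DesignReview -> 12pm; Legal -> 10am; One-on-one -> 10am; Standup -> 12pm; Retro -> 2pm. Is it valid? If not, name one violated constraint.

Standup feeds into Budget, so it must come first — holds.
DesignReview and Onboarding are held together in one hour — holds.
There are 3 rooms available — holds.
The latest acceptable start time for DesignReview is 12pm — holds.
Onboarding feeds into Retro, so it must come first — holds.
One-on-one must start no later than 11am — holds.

Valid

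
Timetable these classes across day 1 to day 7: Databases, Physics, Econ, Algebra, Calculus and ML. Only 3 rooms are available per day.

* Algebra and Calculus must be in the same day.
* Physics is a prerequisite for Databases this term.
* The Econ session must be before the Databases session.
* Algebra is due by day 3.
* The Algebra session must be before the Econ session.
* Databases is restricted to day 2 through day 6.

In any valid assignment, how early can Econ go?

Precedence pushes Econ to at least day 2; downstream work caps Econ at day 5.
Econ at day 2 is achievable: ML in day 2, Physics in day 1, Econ in day 2, Calculus in day 1, Algebra in day 1, Databases in day 3.

day 2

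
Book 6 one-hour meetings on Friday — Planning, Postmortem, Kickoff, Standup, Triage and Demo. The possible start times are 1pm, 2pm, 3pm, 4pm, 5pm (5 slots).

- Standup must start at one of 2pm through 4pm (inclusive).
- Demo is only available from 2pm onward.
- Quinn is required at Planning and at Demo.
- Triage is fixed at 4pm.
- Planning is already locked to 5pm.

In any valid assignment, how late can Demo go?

4pm

Demo is available from 2pm.
Demo at 4pm is achievable: Planning=5pm; Triage=4pm; Kickoff=1pm; Demo=4pm; Postmortem=1pm; Standup=2pm.
Nothing later works — the conflict constraints rule out every slot after 4pm.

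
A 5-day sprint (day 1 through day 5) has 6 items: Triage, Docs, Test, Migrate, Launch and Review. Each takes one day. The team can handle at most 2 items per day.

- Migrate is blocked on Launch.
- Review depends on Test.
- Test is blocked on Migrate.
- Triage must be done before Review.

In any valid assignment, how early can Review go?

day 4

Precedence pushes Review to at least day 4.
Review at day 4 is achievable: Launch=day 1; Migrate=day 2; Review=day 4; Triage=day 1; Test=day 3; Docs=day 2.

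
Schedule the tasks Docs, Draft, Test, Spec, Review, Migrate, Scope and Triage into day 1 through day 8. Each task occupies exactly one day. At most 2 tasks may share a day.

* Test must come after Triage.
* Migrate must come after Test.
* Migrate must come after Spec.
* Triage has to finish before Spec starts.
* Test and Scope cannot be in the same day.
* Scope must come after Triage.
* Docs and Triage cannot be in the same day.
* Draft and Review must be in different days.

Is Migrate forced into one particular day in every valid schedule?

No

Migrate can be day 3 (e.g. Docs in day 4, Migrate in day 3, Spec in day 2, Draft in day 1, Scope in day 3, Test in day 2, Review in day 4, Triage in day 1) or day 4 (e.g. Spec in day 2; Triage in day 1; Migrate in day 4; Docs in day 3; Scope in day 3; Draft in day 1; Review in day 4; Test in day 2).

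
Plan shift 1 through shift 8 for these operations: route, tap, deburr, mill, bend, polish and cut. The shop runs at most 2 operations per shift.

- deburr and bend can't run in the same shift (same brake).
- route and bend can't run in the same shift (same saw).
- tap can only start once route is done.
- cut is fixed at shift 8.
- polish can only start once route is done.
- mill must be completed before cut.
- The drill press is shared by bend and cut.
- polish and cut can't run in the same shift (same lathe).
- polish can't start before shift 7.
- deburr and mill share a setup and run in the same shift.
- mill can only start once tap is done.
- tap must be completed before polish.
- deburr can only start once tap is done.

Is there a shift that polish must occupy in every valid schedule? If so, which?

polish's window is shift 7–shift 8.
cut is fixed at shift 8, and polish can't share a shift with cut.
So polish must be shift 7.

shift 7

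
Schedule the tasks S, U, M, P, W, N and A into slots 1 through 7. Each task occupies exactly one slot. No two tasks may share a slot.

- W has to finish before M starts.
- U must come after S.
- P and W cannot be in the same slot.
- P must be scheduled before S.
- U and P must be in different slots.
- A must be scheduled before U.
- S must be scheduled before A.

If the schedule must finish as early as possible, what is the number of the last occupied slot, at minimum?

7

The precedence chain requires at least 4 distinct slots.
With at most 1 per slot and 7 tasks, at least 7 slots are needed.
7 works (last occupied slot: 7): for example P -> 1, W -> 5, U -> 4, M -> 6, A -> 3, N -> 7, S -> 2.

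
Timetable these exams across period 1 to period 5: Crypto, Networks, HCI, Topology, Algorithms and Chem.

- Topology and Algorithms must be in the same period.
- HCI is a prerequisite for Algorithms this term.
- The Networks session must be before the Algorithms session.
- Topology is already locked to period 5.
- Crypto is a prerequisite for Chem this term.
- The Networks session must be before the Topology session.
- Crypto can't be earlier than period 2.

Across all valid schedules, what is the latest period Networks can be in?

Downstream work caps Networks at period 4.
Networks at period 4 is achievable: HCI=period 1, Crypto=period 2, Networks=period 4, Topology=period 5, Algorithms=period 5, Chem=period 3.

period 4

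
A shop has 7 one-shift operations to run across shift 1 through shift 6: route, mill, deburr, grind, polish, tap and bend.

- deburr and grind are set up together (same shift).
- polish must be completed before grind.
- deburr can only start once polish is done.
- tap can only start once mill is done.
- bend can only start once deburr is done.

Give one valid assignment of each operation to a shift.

grind -> shift 2, tap -> shift 2, route -> shift 1, deburr -> shift 2, bend -> shift 3, mill -> shift 1, polish -> shift 1

Checking: polish(shift 1) before deburr(shift 2); polish(shift 1) before grind(shift 2); mill(shift 1) before tap(shift 2); deburr(shift 2) before bend(shift 3); deburr = grind = shift 2.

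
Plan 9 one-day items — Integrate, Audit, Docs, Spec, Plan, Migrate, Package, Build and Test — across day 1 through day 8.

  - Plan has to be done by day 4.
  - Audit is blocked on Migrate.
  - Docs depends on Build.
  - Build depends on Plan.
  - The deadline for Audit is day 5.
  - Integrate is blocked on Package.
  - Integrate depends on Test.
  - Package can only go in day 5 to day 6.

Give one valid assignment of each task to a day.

Migrate=day 1; Audit=day 2; Integrate=day 6; Test=day 1; Package=day 5; Docs=day 3; Plan=day 1; Spec=day 1; Build=day 2

Checking: Package(day 5) before Integrate(day 6); Test(day 1) before Integrate(day 6); Plan(day 1) before Build(day 2); Build(day 2) before Docs(day 3); Migrate(day 1) before Audit(day 2); Audit=day 2 in [day 1,day 5]; Plan=day 1 in [day 1,day 4]; Package=day 5 in [day 5,day 6].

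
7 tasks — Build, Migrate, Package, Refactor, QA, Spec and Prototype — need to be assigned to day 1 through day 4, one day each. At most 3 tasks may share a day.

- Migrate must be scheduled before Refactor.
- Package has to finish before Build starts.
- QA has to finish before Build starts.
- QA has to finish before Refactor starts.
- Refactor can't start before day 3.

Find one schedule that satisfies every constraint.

Prototype -> day 2, Migrate -> day 1, Package -> day 1, Spec -> day 2, Build -> day 2, Refactor -> day 3, QA -> day 1

Checking: QA(day 1) before Build(day 2); QA(day 1) before Refactor(day 3); Package(day 1) before Build(day 2); Migrate(day 1) before Refactor(day 3); Refactor=day 3 in [day 3,day 4]; max 3 per day (cap 3).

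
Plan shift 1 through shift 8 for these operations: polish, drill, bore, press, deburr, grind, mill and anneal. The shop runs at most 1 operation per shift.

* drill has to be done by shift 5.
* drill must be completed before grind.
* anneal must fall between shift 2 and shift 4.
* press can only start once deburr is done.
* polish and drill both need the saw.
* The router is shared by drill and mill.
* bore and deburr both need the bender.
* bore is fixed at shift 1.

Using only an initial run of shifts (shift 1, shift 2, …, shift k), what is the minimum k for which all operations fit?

The precedence chain requires at least 2 distinct shifts.
With at most 1 per shift and 8 operations, at least 8 shifts are needed.
8 works (last occupied shift: shift 8): for example polish=shift 7; mill=shift 8; bore=shift 1; grind=shift 6; press=shift 5; deburr=shift 4; anneal=shift 2; drill=shift 3.

8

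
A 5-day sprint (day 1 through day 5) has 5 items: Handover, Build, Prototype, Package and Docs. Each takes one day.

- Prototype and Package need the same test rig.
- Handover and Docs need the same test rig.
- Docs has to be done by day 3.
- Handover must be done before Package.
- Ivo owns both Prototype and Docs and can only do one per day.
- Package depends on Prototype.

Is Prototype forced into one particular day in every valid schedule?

Prototype can be day 1 (e.g. Build -> day 1; Handover -> day 1; Package -> day 2; Docs -> day 2; Prototype -> day 1) or day 2 (e.g. Package=day 3; Prototype=day 2; Handover=day 2; Build=day 1; Docs=day 1).

No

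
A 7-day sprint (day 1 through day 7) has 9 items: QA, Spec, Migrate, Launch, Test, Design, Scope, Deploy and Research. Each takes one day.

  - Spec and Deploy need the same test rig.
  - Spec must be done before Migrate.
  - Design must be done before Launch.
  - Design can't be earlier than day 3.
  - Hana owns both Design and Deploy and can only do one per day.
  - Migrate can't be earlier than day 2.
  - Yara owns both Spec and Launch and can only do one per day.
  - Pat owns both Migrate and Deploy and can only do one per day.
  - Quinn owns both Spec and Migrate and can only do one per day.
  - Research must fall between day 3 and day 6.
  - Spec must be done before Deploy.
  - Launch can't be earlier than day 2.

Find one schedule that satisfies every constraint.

Test -> day 1, QA -> day 1, Research -> day 3, Spec -> day 1, Design -> day 3, Migrate -> day 2, Deploy -> day 4, Launch -> day 4, Scope -> day 1

Checking: Spec(day 1) before Deploy(day 4); Design(day 3) before Launch(day 4); Spec(day 1) before Migrate(day 2); Spec(day 1) != Deploy(day 4); Design(day 3) != Deploy(day 4); Spec(day 1) != Migrate(day 2); Migrate(day 2) != Deploy(day 4); Spec(day 1) != Launch(day 4); Migrate=day 2 in [day 2,day 7]; Research=day 3 in [day 3,day 6]; Design=day 3 in [day 3,day 7]; Launch=day 4 in [day 2,day 7].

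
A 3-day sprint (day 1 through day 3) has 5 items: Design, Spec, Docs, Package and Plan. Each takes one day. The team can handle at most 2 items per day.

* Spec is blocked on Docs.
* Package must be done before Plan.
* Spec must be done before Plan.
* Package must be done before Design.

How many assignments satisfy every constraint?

3

Enumerating: Plan=day 3; Spec=day 2; Package=day 1; Design=day 2; Docs=day 1 | Package=day 1; Docs=day 1; Plan=day 3; Spec=day 2; Design=day 3 | Plan in day 3; Design in day 3; Spec in day 2; Package in day 2; Docs in day 1.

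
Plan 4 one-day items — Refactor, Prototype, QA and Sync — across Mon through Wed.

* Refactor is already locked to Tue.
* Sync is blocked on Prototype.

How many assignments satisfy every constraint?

9

Splitting on Prototype: it can be Mon (6), Tue (3). Listing each branch's schedules as (Refactor, QA, Sync):
Prototype=Mon: (Tue,Mon,Tue) (Tue,Mon,Wed) (Tue,Tue,Tue) (Tue,Tue,Wed) (Tue,Wed,Tue) (Tue,Wed,Wed) — 6.
Prototype=Tue: (Tue,Mon,Wed) (Tue,Tue,Wed) (Tue,Wed,Wed) — 3.
Summing: 6 + 3 = 9.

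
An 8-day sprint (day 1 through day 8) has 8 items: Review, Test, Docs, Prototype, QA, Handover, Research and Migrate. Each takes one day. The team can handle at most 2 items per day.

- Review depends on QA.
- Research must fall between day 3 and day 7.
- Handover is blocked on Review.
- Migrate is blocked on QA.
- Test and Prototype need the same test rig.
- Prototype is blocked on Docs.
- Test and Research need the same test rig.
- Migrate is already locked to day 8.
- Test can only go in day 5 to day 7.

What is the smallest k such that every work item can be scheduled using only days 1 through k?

The precedence chain requires at least 3 distinct days.
With at most 2 per day and 8 work items, at least 4 days are needed.
Migrate can't be placed before day 8, so the schedule must run through at least day 8.
8 works (last occupied day: day 8): for example Migrate -> day 8; Review -> day 2; Handover -> day 3; Research -> day 3; QA -> day 1; Test -> day 5; Docs -> day 1; Prototype -> day 2.

8 days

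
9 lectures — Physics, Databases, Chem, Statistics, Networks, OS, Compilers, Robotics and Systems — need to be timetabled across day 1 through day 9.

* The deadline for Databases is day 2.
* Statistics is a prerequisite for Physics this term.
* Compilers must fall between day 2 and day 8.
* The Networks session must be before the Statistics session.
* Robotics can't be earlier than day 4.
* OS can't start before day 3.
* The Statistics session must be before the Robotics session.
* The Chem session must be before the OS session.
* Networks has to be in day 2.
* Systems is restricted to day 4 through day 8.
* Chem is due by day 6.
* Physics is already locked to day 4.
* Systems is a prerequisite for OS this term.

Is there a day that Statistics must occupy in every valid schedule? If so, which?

day 3

Networks is fixed at day 2 and must come before Statistics, so Statistics is at least day 3.
Physics is fixed at day 4 and must come after Statistics, so Statistics is at most day 3.
So Statistics must be day 3.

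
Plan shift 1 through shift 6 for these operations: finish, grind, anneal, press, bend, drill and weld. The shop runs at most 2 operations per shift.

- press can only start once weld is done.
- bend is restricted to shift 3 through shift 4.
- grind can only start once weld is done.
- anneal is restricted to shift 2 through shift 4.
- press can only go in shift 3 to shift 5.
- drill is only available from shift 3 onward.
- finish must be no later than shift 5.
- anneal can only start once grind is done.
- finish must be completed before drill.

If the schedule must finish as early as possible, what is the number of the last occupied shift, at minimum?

4

The precedence chain requires at least 3 distinct shifts.
With at most 2 per shift and 7 operations, at least 4 shifts are needed.
4 works (last occupied shift: shift 4): for example press -> shift 3; bend -> shift 4; finish -> shift 1; grind -> shift 2; drill -> shift 3; anneal -> shift 4; weld -> shift 1.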